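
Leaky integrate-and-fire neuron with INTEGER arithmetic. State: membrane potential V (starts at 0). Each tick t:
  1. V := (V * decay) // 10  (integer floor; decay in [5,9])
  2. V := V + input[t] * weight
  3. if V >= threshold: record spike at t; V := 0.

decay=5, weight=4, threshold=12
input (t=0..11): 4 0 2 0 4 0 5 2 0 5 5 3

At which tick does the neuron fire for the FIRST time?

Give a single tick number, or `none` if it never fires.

Answer: 0

Derivation:
t=0: input=4 -> V=0 FIRE
t=1: input=0 -> V=0
t=2: input=2 -> V=8
t=3: input=0 -> V=4
t=4: input=4 -> V=0 FIRE
t=5: input=0 -> V=0
t=6: input=5 -> V=0 FIRE
t=7: input=2 -> V=8
t=8: input=0 -> V=4
t=9: input=5 -> V=0 FIRE
t=10: input=5 -> V=0 FIRE
t=11: input=3 -> V=0 FIRE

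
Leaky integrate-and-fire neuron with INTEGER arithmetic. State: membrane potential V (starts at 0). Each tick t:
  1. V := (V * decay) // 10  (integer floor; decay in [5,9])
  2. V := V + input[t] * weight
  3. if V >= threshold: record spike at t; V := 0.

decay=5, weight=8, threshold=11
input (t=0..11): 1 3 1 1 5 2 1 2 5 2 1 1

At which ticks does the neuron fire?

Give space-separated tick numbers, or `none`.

Answer: 1 3 4 5 7 8 9 11

Derivation:
t=0: input=1 -> V=8
t=1: input=3 -> V=0 FIRE
t=2: input=1 -> V=8
t=3: input=1 -> V=0 FIRE
t=4: input=5 -> V=0 FIRE
t=5: input=2 -> V=0 FIRE
t=6: input=1 -> V=8
t=7: input=2 -> V=0 FIRE
t=8: input=5 -> V=0 FIRE
t=9: input=2 -> V=0 FIRE
t=10: input=1 -> V=8
t=11: input=1 -> V=0 FIRE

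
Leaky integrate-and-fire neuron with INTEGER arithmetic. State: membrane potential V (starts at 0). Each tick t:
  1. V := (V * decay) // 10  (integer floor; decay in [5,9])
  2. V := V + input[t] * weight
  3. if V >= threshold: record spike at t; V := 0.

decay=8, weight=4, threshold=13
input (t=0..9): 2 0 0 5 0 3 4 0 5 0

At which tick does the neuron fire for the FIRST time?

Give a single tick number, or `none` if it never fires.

t=0: input=2 -> V=8
t=1: input=0 -> V=6
t=2: input=0 -> V=4
t=3: input=5 -> V=0 FIRE
t=4: input=0 -> V=0
t=5: input=3 -> V=12
t=6: input=4 -> V=0 FIRE
t=7: input=0 -> V=0
t=8: input=5 -> V=0 FIRE
t=9: input=0 -> V=0

Answer: 3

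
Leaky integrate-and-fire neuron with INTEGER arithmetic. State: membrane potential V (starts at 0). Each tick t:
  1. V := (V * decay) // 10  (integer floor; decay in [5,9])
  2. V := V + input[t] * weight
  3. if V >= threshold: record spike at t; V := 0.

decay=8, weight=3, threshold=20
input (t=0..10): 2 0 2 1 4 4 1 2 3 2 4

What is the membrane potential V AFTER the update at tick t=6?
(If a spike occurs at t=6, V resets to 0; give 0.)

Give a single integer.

t=0: input=2 -> V=6
t=1: input=0 -> V=4
t=2: input=2 -> V=9
t=3: input=1 -> V=10
t=4: input=4 -> V=0 FIRE
t=5: input=4 -> V=12
t=6: input=1 -> V=12
t=7: input=2 -> V=15
t=8: input=3 -> V=0 FIRE
t=9: input=2 -> V=6
t=10: input=4 -> V=16

Answer: 12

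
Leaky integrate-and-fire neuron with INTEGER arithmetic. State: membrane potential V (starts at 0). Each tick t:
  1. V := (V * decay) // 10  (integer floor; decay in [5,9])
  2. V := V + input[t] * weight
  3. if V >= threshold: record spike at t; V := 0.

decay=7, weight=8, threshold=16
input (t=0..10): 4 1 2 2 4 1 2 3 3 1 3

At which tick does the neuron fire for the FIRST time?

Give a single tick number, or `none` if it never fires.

Answer: 0

Derivation:
t=0: input=4 -> V=0 FIRE
t=1: input=1 -> V=8
t=2: input=2 -> V=0 FIRE
t=3: input=2 -> V=0 FIRE
t=4: input=4 -> V=0 FIRE
t=5: input=1 -> V=8
t=6: input=2 -> V=0 FIRE
t=7: input=3 -> V=0 FIRE
t=8: input=3 -> V=0 FIRE
t=9: input=1 -> V=8
t=10: input=3 -> V=0 FIRE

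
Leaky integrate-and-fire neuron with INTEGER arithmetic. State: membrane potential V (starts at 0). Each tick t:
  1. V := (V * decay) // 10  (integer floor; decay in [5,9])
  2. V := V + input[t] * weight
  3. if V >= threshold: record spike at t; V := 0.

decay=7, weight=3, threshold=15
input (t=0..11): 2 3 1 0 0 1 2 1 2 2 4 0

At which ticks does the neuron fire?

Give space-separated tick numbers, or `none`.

Answer: 9

Derivation:
t=0: input=2 -> V=6
t=1: input=3 -> V=13
t=2: input=1 -> V=12
t=3: input=0 -> V=8
t=4: input=0 -> V=5
t=5: input=1 -> V=6
t=6: input=2 -> V=10
t=7: input=1 -> V=10
t=8: input=2 -> V=13
t=9: input=2 -> V=0 FIRE
t=10: input=4 -> V=12
t=11: input=0 -> V=8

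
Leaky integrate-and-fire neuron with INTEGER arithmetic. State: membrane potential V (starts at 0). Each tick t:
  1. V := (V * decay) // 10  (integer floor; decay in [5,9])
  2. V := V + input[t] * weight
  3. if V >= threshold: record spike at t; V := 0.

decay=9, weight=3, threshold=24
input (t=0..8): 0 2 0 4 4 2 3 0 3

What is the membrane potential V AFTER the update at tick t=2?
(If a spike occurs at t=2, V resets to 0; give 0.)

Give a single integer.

Answer: 5

Derivation:
t=0: input=0 -> V=0
t=1: input=2 -> V=6
t=2: input=0 -> V=5
t=3: input=4 -> V=16
t=4: input=4 -> V=0 FIRE
t=5: input=2 -> V=6
t=6: input=3 -> V=14
t=7: input=0 -> V=12
t=8: input=3 -> V=19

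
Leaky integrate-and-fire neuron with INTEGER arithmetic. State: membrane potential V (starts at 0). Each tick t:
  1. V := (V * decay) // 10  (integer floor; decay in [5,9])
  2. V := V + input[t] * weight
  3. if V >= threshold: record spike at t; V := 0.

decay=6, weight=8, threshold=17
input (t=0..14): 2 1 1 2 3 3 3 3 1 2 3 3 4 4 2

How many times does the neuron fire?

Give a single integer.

Answer: 11

Derivation:
t=0: input=2 -> V=16
t=1: input=1 -> V=0 FIRE
t=2: input=1 -> V=8
t=3: input=2 -> V=0 FIRE
t=4: input=3 -> V=0 FIRE
t=5: input=3 -> V=0 FIRE
t=6: input=3 -> V=0 FIRE
t=7: input=3 -> V=0 FIRE
t=8: input=1 -> V=8
t=9: input=2 -> V=0 FIRE
t=10: input=3 -> V=0 FIRE
t=11: input=3 -> V=0 FIRE
t=12: input=4 -> V=0 FIRE
t=13: input=4 -> V=0 FIRE
t=14: input=2 -> V=16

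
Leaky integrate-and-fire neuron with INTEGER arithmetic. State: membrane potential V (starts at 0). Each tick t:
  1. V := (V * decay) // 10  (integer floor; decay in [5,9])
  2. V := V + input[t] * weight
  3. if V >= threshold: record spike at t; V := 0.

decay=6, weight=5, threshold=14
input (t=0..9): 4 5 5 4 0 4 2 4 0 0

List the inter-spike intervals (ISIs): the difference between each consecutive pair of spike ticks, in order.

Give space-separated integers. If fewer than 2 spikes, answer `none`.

Answer: 1 1 1 2 2

Derivation:
t=0: input=4 -> V=0 FIRE
t=1: input=5 -> V=0 FIRE
t=2: input=5 -> V=0 FIRE
t=3: input=4 -> V=0 FIRE
t=4: input=0 -> V=0
t=5: input=4 -> V=0 FIRE
t=6: input=2 -> V=10
t=7: input=4 -> V=0 FIRE
t=8: input=0 -> V=0
t=9: input=0 -> V=0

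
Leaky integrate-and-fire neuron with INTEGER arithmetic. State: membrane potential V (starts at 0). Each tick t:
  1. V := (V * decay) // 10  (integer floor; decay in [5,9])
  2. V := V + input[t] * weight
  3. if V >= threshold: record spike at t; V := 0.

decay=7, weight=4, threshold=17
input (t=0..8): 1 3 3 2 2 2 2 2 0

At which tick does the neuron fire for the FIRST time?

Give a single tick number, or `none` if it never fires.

t=0: input=1 -> V=4
t=1: input=3 -> V=14
t=2: input=3 -> V=0 FIRE
t=3: input=2 -> V=8
t=4: input=2 -> V=13
t=5: input=2 -> V=0 FIRE
t=6: input=2 -> V=8
t=7: input=2 -> V=13
t=8: input=0 -> V=9

Answer: 2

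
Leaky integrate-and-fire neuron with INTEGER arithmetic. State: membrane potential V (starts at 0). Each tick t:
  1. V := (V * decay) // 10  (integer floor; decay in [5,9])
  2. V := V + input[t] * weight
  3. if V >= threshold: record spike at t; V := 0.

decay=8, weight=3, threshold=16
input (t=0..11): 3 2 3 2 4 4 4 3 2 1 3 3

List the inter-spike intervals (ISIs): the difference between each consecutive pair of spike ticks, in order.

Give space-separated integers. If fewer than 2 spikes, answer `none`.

Answer: 2 2 4

Derivation:
t=0: input=3 -> V=9
t=1: input=2 -> V=13
t=2: input=3 -> V=0 FIRE
t=3: input=2 -> V=6
t=4: input=4 -> V=0 FIRE
t=5: input=4 -> V=12
t=6: input=4 -> V=0 FIRE
t=7: input=3 -> V=9
t=8: input=2 -> V=13
t=9: input=1 -> V=13
t=10: input=3 -> V=0 FIRE
t=11: input=3 -> V=9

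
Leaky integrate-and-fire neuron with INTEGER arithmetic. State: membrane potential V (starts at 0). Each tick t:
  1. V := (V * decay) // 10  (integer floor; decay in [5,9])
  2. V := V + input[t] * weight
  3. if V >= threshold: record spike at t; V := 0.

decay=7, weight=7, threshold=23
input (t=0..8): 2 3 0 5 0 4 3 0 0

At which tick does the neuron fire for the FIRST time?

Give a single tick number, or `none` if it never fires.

t=0: input=2 -> V=14
t=1: input=3 -> V=0 FIRE
t=2: input=0 -> V=0
t=3: input=5 -> V=0 FIRE
t=4: input=0 -> V=0
t=5: input=4 -> V=0 FIRE
t=6: input=3 -> V=21
t=7: input=0 -> V=14
t=8: input=0 -> V=9

Answer: 1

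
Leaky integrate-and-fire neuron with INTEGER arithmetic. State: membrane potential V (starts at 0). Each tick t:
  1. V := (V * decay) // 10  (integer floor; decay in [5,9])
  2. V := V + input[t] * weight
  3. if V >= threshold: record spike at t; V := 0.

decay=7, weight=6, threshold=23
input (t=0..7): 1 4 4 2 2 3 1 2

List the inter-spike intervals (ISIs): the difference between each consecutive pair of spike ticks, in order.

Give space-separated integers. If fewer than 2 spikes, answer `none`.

t=0: input=1 -> V=6
t=1: input=4 -> V=0 FIRE
t=2: input=4 -> V=0 FIRE
t=3: input=2 -> V=12
t=4: input=2 -> V=20
t=5: input=3 -> V=0 FIRE
t=6: input=1 -> V=6
t=7: input=2 -> V=16

Answer: 1 3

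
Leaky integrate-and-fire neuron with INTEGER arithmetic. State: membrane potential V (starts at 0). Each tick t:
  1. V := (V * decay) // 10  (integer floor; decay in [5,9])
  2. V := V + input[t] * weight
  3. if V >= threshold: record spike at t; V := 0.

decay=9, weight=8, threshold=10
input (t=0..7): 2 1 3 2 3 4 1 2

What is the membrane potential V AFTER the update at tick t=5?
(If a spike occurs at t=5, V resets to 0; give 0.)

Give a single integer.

Answer: 0

Derivation:
t=0: input=2 -> V=0 FIRE
t=1: input=1 -> V=8
t=2: input=3 -> V=0 FIRE
t=3: input=2 -> V=0 FIRE
t=4: input=3 -> V=0 FIRE
t=5: input=4 -> V=0 FIRE
t=6: input=1 -> V=8
t=7: input=2 -> V=0 FIRE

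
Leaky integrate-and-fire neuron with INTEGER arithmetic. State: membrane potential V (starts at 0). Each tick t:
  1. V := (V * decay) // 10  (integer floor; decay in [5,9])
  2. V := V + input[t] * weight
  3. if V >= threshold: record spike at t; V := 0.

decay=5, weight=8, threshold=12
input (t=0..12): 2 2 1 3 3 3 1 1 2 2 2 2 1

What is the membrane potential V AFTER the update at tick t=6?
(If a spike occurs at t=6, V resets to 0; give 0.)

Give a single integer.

t=0: input=2 -> V=0 FIRE
t=1: input=2 -> V=0 FIRE
t=2: input=1 -> V=8
t=3: input=3 -> V=0 FIRE
t=4: input=3 -> V=0 FIRE
t=5: input=3 -> V=0 FIRE
t=6: input=1 -> V=8
t=7: input=1 -> V=0 FIRE
t=8: input=2 -> V=0 FIRE
t=9: input=2 -> V=0 FIRE
t=10: input=2 -> V=0 FIRE
t=11: input=2 -> V=0 FIRE
t=12: input=1 -> V=8

Answer: 8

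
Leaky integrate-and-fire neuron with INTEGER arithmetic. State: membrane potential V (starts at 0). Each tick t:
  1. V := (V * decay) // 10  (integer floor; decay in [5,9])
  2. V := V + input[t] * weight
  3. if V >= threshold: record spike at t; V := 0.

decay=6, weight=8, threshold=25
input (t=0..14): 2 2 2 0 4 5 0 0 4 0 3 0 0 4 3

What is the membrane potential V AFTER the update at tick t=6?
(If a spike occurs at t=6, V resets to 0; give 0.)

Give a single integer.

Answer: 0

Derivation:
t=0: input=2 -> V=16
t=1: input=2 -> V=0 FIRE
t=2: input=2 -> V=16
t=3: input=0 -> V=9
t=4: input=4 -> V=0 FIRE
t=5: input=5 -> V=0 FIRE
t=6: input=0 -> V=0
t=7: input=0 -> V=0
t=8: input=4 -> V=0 FIRE
t=9: input=0 -> V=0
t=10: input=3 -> V=24
t=11: input=0 -> V=14
t=12: input=0 -> V=8
t=13: input=4 -> V=0 FIRE
t=14: input=3 -> V=24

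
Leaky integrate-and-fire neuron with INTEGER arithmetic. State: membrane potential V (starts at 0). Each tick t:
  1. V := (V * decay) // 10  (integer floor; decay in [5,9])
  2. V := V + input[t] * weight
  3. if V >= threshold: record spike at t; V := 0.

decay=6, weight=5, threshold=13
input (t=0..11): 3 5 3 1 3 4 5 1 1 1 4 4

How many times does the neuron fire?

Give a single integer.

t=0: input=3 -> V=0 FIRE
t=1: input=5 -> V=0 FIRE
t=2: input=3 -> V=0 FIRE
t=3: input=1 -> V=5
t=4: input=3 -> V=0 FIRE
t=5: input=4 -> V=0 FIRE
t=6: input=5 -> V=0 FIRE
t=7: input=1 -> V=5
t=8: input=1 -> V=8
t=9: input=1 -> V=9
t=10: input=4 -> V=0 FIRE
t=11: input=4 -> V=0 FIRE

Answer: 8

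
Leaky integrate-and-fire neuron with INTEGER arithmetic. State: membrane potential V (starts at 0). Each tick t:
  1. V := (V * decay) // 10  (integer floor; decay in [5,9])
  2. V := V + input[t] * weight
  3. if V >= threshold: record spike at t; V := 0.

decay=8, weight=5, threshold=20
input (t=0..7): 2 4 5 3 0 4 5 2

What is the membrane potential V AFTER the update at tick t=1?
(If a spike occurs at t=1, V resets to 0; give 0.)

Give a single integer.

t=0: input=2 -> V=10
t=1: input=4 -> V=0 FIRE
t=2: input=5 -> V=0 FIRE
t=3: input=3 -> V=15
t=4: input=0 -> V=12
t=5: input=4 -> V=0 FIRE
t=6: input=5 -> V=0 FIRE
t=7: input=2 -> V=10

Answer: 0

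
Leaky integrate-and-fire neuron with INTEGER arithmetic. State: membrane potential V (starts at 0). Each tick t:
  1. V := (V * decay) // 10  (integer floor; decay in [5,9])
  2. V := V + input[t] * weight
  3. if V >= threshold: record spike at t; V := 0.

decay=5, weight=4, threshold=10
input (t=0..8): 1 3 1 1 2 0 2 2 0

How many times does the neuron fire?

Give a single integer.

Answer: 3

Derivation:
t=0: input=1 -> V=4
t=1: input=3 -> V=0 FIRE
t=2: input=1 -> V=4
t=3: input=1 -> V=6
t=4: input=2 -> V=0 FIRE
t=5: input=0 -> V=0
t=6: input=2 -> V=8
t=7: input=2 -> V=0 FIRE
t=8: input=0 -> V=0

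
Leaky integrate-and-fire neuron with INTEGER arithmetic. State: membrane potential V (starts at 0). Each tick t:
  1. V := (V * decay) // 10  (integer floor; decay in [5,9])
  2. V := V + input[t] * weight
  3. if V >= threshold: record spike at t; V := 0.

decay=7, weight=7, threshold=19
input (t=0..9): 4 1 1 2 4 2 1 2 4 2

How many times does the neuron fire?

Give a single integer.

t=0: input=4 -> V=0 FIRE
t=1: input=1 -> V=7
t=2: input=1 -> V=11
t=3: input=2 -> V=0 FIRE
t=4: input=4 -> V=0 FIRE
t=5: input=2 -> V=14
t=6: input=1 -> V=16
t=7: input=2 -> V=0 FIRE
t=8: input=4 -> V=0 FIRE
t=9: input=2 -> V=14

Answer: 5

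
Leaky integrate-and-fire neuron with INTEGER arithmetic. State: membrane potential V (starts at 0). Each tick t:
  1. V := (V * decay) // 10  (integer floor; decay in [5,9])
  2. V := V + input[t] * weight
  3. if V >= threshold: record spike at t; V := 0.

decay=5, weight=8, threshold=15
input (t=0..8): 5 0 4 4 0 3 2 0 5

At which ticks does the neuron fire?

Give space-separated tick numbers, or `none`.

Answer: 0 2 3 5 6 8

Derivation:
t=0: input=5 -> V=0 FIRE
t=1: input=0 -> V=0
t=2: input=4 -> V=0 FIRE
t=3: input=4 -> V=0 FIRE
t=4: input=0 -> V=0
t=5: input=3 -> V=0 FIRE
t=6: input=2 -> V=0 FIRE
t=7: input=0 -> V=0
t=8: input=5 -> V=0 FIRE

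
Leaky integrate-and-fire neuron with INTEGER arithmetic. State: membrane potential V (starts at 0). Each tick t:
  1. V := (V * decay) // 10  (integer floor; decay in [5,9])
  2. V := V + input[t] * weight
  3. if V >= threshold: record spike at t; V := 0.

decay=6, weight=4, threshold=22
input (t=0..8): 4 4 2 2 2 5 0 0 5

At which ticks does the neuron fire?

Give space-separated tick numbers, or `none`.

Answer: 1 5

Derivation:
t=0: input=4 -> V=16
t=1: input=4 -> V=0 FIRE
t=2: input=2 -> V=8
t=3: input=2 -> V=12
t=4: input=2 -> V=15
t=5: input=5 -> V=0 FIRE
t=6: input=0 -> V=0
t=7: input=0 -> V=0
t=8: input=5 -> V=20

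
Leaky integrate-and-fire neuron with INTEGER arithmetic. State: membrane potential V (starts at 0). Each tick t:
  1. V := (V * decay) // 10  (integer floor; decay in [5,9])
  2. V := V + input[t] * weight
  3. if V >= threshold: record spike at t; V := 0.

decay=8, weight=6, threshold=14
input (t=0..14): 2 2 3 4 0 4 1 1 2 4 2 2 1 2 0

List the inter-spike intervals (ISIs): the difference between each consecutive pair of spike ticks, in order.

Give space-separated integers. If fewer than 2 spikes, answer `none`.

Answer: 1 1 2 3 1 2 2

Derivation:
t=0: input=2 -> V=12
t=1: input=2 -> V=0 FIRE
t=2: input=3 -> V=0 FIRE
t=3: input=4 -> V=0 FIRE
t=4: input=0 -> V=0
t=5: input=4 -> V=0 FIRE
t=6: input=1 -> V=6
t=7: input=1 -> V=10
t=8: input=2 -> V=0 FIRE
t=9: input=4 -> V=0 FIRE
t=10: input=2 -> V=12
t=11: input=2 -> V=0 FIRE
t=12: input=1 -> V=6
t=13: input=2 -> V=0 FIRE
t=14: input=0 -> V=0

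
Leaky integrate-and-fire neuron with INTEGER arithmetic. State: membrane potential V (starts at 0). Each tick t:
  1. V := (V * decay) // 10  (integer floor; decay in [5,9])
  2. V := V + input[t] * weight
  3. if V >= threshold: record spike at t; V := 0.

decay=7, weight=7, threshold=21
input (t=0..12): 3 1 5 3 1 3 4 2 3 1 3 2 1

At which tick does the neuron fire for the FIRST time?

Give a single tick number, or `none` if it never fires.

Answer: 0

Derivation:
t=0: input=3 -> V=0 FIRE
t=1: input=1 -> V=7
t=2: input=5 -> V=0 FIRE
t=3: input=3 -> V=0 FIRE
t=4: input=1 -> V=7
t=5: input=3 -> V=0 FIRE
t=6: input=4 -> V=0 FIRE
t=7: input=2 -> V=14
t=8: input=3 -> V=0 FIRE
t=9: input=1 -> V=7
t=10: input=3 -> V=0 FIRE
t=11: input=2 -> V=14
t=12: input=1 -> V=16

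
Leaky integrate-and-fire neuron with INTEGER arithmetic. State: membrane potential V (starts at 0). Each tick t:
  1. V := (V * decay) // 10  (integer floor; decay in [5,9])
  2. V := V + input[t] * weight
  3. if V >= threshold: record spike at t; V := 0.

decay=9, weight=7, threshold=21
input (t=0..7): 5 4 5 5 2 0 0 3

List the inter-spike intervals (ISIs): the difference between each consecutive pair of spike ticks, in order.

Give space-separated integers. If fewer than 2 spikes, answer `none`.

t=0: input=5 -> V=0 FIRE
t=1: input=4 -> V=0 FIRE
t=2: input=5 -> V=0 FIRE
t=3: input=5 -> V=0 FIRE
t=4: input=2 -> V=14
t=5: input=0 -> V=12
t=6: input=0 -> V=10
t=7: input=3 -> V=0 FIRE

Answer: 1 1 1 4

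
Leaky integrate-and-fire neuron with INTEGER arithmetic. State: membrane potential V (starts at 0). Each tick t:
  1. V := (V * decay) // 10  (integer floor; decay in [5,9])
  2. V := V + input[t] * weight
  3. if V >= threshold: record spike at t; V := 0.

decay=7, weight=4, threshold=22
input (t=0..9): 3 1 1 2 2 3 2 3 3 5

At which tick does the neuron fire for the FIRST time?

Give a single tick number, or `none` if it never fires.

Answer: 5

Derivation:
t=0: input=3 -> V=12
t=1: input=1 -> V=12
t=2: input=1 -> V=12
t=3: input=2 -> V=16
t=4: input=2 -> V=19
t=5: input=3 -> V=0 FIRE
t=6: input=2 -> V=8
t=7: input=3 -> V=17
t=8: input=3 -> V=0 FIRE
t=9: input=5 -> V=20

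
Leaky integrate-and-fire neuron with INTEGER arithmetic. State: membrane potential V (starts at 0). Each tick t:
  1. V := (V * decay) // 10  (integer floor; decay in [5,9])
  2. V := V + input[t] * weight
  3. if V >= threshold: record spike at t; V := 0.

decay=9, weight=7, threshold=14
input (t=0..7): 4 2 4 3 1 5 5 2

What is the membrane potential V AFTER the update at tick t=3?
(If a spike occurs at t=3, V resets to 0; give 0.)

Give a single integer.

t=0: input=4 -> V=0 FIRE
t=1: input=2 -> V=0 FIRE
t=2: input=4 -> V=0 FIRE
t=3: input=3 -> V=0 FIRE
t=4: input=1 -> V=7
t=5: input=5 -> V=0 FIRE
t=6: input=5 -> V=0 FIRE
t=7: input=2 -> V=0 FIRE

Answer: 0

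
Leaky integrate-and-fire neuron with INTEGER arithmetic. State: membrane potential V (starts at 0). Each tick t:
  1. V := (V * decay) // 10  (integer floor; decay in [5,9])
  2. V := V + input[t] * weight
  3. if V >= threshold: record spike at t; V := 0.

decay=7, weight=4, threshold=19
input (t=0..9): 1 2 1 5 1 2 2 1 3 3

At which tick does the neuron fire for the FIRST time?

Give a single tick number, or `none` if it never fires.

t=0: input=1 -> V=4
t=1: input=2 -> V=10
t=2: input=1 -> V=11
t=3: input=5 -> V=0 FIRE
t=4: input=1 -> V=4
t=5: input=2 -> V=10
t=6: input=2 -> V=15
t=7: input=1 -> V=14
t=8: input=3 -> V=0 FIRE
t=9: input=3 -> V=12

Answer: 3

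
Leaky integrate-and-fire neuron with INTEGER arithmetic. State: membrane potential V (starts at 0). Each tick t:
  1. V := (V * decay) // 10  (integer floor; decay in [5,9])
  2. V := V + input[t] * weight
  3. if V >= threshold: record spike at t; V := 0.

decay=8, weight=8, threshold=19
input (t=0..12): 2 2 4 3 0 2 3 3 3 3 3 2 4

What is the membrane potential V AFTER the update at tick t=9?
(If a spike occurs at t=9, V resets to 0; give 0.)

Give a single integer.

t=0: input=2 -> V=16
t=1: input=2 -> V=0 FIRE
t=2: input=4 -> V=0 FIRE
t=3: input=3 -> V=0 FIRE
t=4: input=0 -> V=0
t=5: input=2 -> V=16
t=6: input=3 -> V=0 FIRE
t=7: input=3 -> V=0 FIRE
t=8: input=3 -> V=0 FIRE
t=9: input=3 -> V=0 FIRE
t=10: input=3 -> V=0 FIRE
t=11: input=2 -> V=16
t=12: input=4 -> V=0 FIRE

Answer: 0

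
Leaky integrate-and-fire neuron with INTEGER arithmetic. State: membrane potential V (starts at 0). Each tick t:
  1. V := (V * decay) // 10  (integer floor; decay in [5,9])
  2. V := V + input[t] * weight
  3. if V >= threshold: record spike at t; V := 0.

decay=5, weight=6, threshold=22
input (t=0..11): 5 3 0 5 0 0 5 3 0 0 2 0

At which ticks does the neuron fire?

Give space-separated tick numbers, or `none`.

t=0: input=5 -> V=0 FIRE
t=1: input=3 -> V=18
t=2: input=0 -> V=9
t=3: input=5 -> V=0 FIRE
t=4: input=0 -> V=0
t=5: input=0 -> V=0
t=6: input=5 -> V=0 FIRE
t=7: input=3 -> V=18
t=8: input=0 -> V=9
t=9: input=0 -> V=4
t=10: input=2 -> V=14
t=11: input=0 -> V=7

Answer: 0 3 6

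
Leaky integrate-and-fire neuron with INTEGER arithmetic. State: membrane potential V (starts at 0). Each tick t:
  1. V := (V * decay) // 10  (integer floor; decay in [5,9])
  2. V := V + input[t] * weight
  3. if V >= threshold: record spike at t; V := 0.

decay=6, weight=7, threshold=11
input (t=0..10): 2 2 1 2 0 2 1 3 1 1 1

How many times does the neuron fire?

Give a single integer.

Answer: 6

Derivation:
t=0: input=2 -> V=0 FIRE
t=1: input=2 -> V=0 FIRE
t=2: input=1 -> V=7
t=3: input=2 -> V=0 FIRE
t=4: input=0 -> V=0
t=5: input=2 -> V=0 FIRE
t=6: input=1 -> V=7
t=7: input=3 -> V=0 FIRE
t=8: input=1 -> V=7
t=9: input=1 -> V=0 FIRE
t=10: input=1 -> V=7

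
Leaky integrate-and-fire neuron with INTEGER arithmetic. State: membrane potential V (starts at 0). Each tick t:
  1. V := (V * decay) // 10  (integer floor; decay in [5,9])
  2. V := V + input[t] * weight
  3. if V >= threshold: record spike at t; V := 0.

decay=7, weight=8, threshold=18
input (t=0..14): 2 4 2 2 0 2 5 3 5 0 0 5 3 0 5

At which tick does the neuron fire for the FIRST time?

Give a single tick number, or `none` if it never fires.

Answer: 1

Derivation:
t=0: input=2 -> V=16
t=1: input=4 -> V=0 FIRE
t=2: input=2 -> V=16
t=3: input=2 -> V=0 FIRE
t=4: input=0 -> V=0
t=5: input=2 -> V=16
t=6: input=5 -> V=0 FIRE
t=7: input=3 -> V=0 FIRE
t=8: input=5 -> V=0 FIRE
t=9: input=0 -> V=0
t=10: input=0 -> V=0
t=11: input=5 -> V=0 FIRE
t=12: input=3 -> V=0 FIRE
t=13: input=0 -> V=0
t=14: input=5 -> V=0 FIRE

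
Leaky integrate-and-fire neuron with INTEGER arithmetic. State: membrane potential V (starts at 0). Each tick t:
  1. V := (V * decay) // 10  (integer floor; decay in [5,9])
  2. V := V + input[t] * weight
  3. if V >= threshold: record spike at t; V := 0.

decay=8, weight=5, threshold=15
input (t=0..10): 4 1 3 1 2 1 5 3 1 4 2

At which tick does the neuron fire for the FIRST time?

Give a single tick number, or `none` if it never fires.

t=0: input=4 -> V=0 FIRE
t=1: input=1 -> V=5
t=2: input=3 -> V=0 FIRE
t=3: input=1 -> V=5
t=4: input=2 -> V=14
t=5: input=1 -> V=0 FIRE
t=6: input=5 -> V=0 FIRE
t=7: input=3 -> V=0 FIRE
t=8: input=1 -> V=5
t=9: input=4 -> V=0 FIRE
t=10: input=2 -> V=10

Answer: 0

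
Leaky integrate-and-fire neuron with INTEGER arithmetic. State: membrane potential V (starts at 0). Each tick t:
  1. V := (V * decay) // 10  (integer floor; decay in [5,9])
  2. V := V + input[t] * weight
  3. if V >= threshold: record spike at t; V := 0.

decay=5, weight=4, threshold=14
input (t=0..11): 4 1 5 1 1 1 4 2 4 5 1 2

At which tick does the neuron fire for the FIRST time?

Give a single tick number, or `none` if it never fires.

Answer: 0

Derivation:
t=0: input=4 -> V=0 FIRE
t=1: input=1 -> V=4
t=2: input=5 -> V=0 FIRE
t=3: input=1 -> V=4
t=4: input=1 -> V=6
t=5: input=1 -> V=7
t=6: input=4 -> V=0 FIRE
t=7: input=2 -> V=8
t=8: input=4 -> V=0 FIRE
t=9: input=5 -> V=0 FIRE
t=10: input=1 -> V=4
t=11: input=2 -> V=10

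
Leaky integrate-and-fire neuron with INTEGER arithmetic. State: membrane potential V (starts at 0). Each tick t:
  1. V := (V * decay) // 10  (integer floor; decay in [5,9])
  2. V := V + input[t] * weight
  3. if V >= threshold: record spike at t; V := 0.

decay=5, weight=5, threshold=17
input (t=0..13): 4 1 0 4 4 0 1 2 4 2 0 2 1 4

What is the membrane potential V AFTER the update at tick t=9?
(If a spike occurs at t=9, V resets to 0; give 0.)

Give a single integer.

Answer: 10

Derivation:
t=0: input=4 -> V=0 FIRE
t=1: input=1 -> V=5
t=2: input=0 -> V=2
t=3: input=4 -> V=0 FIRE
t=4: input=4 -> V=0 FIRE
t=5: input=0 -> V=0
t=6: input=1 -> V=5
t=7: input=2 -> V=12
t=8: input=4 -> V=0 FIRE
t=9: input=2 -> V=10
t=10: input=0 -> V=5
t=11: input=2 -> V=12
t=12: input=1 -> V=11
t=13: input=4 -> V=0 FIRE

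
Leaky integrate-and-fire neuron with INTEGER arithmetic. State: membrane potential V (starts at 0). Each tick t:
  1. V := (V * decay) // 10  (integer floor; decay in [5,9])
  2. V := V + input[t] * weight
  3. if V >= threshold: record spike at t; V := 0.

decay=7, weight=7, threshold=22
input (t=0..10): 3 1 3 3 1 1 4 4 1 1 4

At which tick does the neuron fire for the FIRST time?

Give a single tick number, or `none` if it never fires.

t=0: input=3 -> V=21
t=1: input=1 -> V=21
t=2: input=3 -> V=0 FIRE
t=3: input=3 -> V=21
t=4: input=1 -> V=21
t=5: input=1 -> V=21
t=6: input=4 -> V=0 FIRE
t=7: input=4 -> V=0 FIRE
t=8: input=1 -> V=7
t=9: input=1 -> V=11
t=10: input=4 -> V=0 FIRE

Answer: 2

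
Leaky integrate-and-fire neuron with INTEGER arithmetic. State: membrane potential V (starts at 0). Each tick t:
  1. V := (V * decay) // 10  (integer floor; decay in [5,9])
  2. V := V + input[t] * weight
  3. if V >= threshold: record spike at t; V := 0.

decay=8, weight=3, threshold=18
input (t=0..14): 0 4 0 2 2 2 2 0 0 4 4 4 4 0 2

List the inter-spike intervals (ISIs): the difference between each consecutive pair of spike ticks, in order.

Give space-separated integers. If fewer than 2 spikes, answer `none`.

Answer: 5 2

Derivation:
t=0: input=0 -> V=0
t=1: input=4 -> V=12
t=2: input=0 -> V=9
t=3: input=2 -> V=13
t=4: input=2 -> V=16
t=5: input=2 -> V=0 FIRE
t=6: input=2 -> V=6
t=7: input=0 -> V=4
t=8: input=0 -> V=3
t=9: input=4 -> V=14
t=10: input=4 -> V=0 FIRE
t=11: input=4 -> V=12
t=12: input=4 -> V=0 FIRE
t=13: input=0 -> V=0
t=14: input=2 -> V=6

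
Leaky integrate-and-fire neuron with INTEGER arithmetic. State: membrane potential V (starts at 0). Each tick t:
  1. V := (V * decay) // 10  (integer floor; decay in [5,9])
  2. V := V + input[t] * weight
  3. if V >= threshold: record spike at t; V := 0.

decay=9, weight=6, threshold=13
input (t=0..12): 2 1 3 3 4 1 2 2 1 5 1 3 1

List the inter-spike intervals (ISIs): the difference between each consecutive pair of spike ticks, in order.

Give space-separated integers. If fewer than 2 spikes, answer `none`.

t=0: input=2 -> V=12
t=1: input=1 -> V=0 FIRE
t=2: input=3 -> V=0 FIRE
t=3: input=3 -> V=0 FIRE
t=4: input=4 -> V=0 FIRE
t=5: input=1 -> V=6
t=6: input=2 -> V=0 FIRE
t=7: input=2 -> V=12
t=8: input=1 -> V=0 FIRE
t=9: input=5 -> V=0 FIRE
t=10: input=1 -> V=6
t=11: input=3 -> V=0 FIRE
t=12: input=1 -> V=6

Answer: 1 1 1 2 2 1 2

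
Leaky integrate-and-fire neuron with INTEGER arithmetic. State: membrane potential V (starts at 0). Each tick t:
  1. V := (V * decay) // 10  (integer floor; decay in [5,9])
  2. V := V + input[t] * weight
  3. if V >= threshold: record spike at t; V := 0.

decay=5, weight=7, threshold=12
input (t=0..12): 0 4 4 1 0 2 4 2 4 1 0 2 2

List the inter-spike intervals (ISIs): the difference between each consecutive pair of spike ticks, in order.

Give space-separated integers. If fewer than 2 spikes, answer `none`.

Answer: 1 3 1 1 1 3 1

Derivation:
t=0: input=0 -> V=0
t=1: input=4 -> V=0 FIRE
t=2: input=4 -> V=0 FIRE
t=3: input=1 -> V=7
t=4: input=0 -> V=3
t=5: input=2 -> V=0 FIRE
t=6: input=4 -> V=0 FIRE
t=7: input=2 -> V=0 FIRE
t=8: input=4 -> V=0 FIRE
t=9: input=1 -> V=7
t=10: input=0 -> V=3
t=11: input=2 -> V=0 FIRE
t=12: input=2 -> V=0 FIRE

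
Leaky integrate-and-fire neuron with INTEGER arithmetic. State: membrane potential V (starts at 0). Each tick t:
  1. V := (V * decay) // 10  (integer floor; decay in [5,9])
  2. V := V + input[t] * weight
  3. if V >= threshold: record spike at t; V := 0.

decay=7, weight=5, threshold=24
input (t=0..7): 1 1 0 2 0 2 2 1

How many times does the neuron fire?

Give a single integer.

Answer: 0

Derivation:
t=0: input=1 -> V=5
t=1: input=1 -> V=8
t=2: input=0 -> V=5
t=3: input=2 -> V=13
t=4: input=0 -> V=9
t=5: input=2 -> V=16
t=6: input=2 -> V=21
t=7: input=1 -> V=19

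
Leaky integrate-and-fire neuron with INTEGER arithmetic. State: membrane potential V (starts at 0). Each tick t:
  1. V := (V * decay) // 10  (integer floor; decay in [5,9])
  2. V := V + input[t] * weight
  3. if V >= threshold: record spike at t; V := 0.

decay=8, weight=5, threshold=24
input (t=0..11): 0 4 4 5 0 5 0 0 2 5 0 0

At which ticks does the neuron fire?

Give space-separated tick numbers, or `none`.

Answer: 2 3 5 9

Derivation:
t=0: input=0 -> V=0
t=1: input=4 -> V=20
t=2: input=4 -> V=0 FIRE
t=3: input=5 -> V=0 FIRE
t=4: input=0 -> V=0
t=5: input=5 -> V=0 FIRE
t=6: input=0 -> V=0
t=7: input=0 -> V=0
t=8: input=2 -> V=10
t=9: input=5 -> V=0 FIRE
t=10: input=0 -> V=0
t=11: input=0 -> V=0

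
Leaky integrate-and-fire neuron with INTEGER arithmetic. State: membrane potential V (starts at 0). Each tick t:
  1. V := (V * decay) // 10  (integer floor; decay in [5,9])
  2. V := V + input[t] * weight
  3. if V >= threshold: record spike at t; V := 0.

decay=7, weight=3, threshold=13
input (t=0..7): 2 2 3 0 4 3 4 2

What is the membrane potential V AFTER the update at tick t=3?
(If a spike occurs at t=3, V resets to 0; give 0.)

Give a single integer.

Answer: 0

Derivation:
t=0: input=2 -> V=6
t=1: input=2 -> V=10
t=2: input=3 -> V=0 FIRE
t=3: input=0 -> V=0
t=4: input=4 -> V=12
t=5: input=3 -> V=0 FIRE
t=6: input=4 -> V=12
t=7: input=2 -> V=0 FIRE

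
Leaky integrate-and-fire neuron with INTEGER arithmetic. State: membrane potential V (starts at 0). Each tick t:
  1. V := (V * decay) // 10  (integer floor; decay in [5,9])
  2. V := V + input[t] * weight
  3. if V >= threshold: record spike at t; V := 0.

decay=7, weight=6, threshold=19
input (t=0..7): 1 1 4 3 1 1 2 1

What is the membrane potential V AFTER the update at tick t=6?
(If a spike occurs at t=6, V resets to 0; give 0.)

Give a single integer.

t=0: input=1 -> V=6
t=1: input=1 -> V=10
t=2: input=4 -> V=0 FIRE
t=3: input=3 -> V=18
t=4: input=1 -> V=18
t=5: input=1 -> V=18
t=6: input=2 -> V=0 FIRE
t=7: input=1 -> V=6

Answer: 0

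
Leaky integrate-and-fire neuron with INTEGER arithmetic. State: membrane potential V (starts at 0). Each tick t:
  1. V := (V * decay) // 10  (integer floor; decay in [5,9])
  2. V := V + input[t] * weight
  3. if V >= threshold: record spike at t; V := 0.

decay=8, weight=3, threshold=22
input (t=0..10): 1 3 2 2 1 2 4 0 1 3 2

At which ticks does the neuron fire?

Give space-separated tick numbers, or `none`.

t=0: input=1 -> V=3
t=1: input=3 -> V=11
t=2: input=2 -> V=14
t=3: input=2 -> V=17
t=4: input=1 -> V=16
t=5: input=2 -> V=18
t=6: input=4 -> V=0 FIRE
t=7: input=0 -> V=0
t=8: input=1 -> V=3
t=9: input=3 -> V=11
t=10: input=2 -> V=14

Answer: 6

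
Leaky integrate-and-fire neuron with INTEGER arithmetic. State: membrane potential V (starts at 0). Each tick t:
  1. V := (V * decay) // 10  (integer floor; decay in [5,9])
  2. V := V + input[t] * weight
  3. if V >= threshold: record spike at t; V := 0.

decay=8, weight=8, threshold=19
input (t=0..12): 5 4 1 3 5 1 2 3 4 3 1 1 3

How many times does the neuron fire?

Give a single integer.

Answer: 9

Derivation:
t=0: input=5 -> V=0 FIRE
t=1: input=4 -> V=0 FIRE
t=2: input=1 -> V=8
t=3: input=3 -> V=0 FIRE
t=4: input=5 -> V=0 FIRE
t=5: input=1 -> V=8
t=6: input=2 -> V=0 FIRE
t=7: input=3 -> V=0 FIRE
t=8: input=4 -> V=0 FIRE
t=9: input=3 -> V=0 FIRE
t=10: input=1 -> V=8
t=11: input=1 -> V=14
t=12: input=3 -> V=0 FIRE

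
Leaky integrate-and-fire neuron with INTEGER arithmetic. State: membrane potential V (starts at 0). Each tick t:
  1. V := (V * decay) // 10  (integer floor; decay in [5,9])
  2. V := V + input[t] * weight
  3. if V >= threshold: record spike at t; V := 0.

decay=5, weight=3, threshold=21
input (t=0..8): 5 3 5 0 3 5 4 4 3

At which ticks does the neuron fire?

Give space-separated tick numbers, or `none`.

Answer: 2 6

Derivation:
t=0: input=5 -> V=15
t=1: input=3 -> V=16
t=2: input=5 -> V=0 FIRE
t=3: input=0 -> V=0
t=4: input=3 -> V=9
t=5: input=5 -> V=19
t=6: input=4 -> V=0 FIRE
t=7: input=4 -> V=12
t=8: input=3 -> V=15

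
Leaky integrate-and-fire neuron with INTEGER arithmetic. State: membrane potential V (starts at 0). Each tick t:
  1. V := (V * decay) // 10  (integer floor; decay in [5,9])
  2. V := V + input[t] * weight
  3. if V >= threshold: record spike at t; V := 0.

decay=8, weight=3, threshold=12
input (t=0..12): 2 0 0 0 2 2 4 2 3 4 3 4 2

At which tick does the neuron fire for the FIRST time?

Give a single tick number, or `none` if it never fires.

t=0: input=2 -> V=6
t=1: input=0 -> V=4
t=2: input=0 -> V=3
t=3: input=0 -> V=2
t=4: input=2 -> V=7
t=5: input=2 -> V=11
t=6: input=4 -> V=0 FIRE
t=7: input=2 -> V=6
t=8: input=3 -> V=0 FIRE
t=9: input=4 -> V=0 FIRE
t=10: input=3 -> V=9
t=11: input=4 -> V=0 FIRE
t=12: input=2 -> V=6

Answer: 6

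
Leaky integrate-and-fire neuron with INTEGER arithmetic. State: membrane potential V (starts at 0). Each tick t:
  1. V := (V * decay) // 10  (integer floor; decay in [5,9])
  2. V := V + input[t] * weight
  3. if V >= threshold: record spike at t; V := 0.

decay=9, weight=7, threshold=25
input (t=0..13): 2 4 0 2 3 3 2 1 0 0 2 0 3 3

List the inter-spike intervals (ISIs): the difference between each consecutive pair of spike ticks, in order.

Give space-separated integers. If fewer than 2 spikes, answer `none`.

t=0: input=2 -> V=14
t=1: input=4 -> V=0 FIRE
t=2: input=0 -> V=0
t=3: input=2 -> V=14
t=4: input=3 -> V=0 FIRE
t=5: input=3 -> V=21
t=6: input=2 -> V=0 FIRE
t=7: input=1 -> V=7
t=8: input=0 -> V=6
t=9: input=0 -> V=5
t=10: input=2 -> V=18
t=11: input=0 -> V=16
t=12: input=3 -> V=0 FIRE
t=13: input=3 -> V=21

Answer: 3 2 6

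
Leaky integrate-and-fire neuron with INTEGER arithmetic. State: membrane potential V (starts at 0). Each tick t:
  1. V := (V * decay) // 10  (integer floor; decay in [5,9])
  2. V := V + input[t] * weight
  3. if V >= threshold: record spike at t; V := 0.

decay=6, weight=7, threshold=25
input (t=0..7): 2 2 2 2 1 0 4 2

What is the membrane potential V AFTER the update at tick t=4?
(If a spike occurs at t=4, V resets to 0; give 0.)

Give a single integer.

Answer: 15

Derivation:
t=0: input=2 -> V=14
t=1: input=2 -> V=22
t=2: input=2 -> V=0 FIRE
t=3: input=2 -> V=14
t=4: input=1 -> V=15
t=5: input=0 -> V=9
t=6: input=4 -> V=0 FIRE
t=7: input=2 -> V=14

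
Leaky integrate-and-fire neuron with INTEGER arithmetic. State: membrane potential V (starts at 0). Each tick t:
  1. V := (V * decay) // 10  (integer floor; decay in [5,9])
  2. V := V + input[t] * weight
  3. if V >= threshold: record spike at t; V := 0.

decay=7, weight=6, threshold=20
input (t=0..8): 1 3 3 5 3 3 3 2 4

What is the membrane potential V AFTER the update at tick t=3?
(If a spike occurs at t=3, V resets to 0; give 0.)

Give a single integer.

Answer: 0

Derivation:
t=0: input=1 -> V=6
t=1: input=3 -> V=0 FIRE
t=2: input=3 -> V=18
t=3: input=5 -> V=0 FIRE
t=4: input=3 -> V=18
t=5: input=3 -> V=0 FIRE
t=6: input=3 -> V=18
t=7: input=2 -> V=0 FIRE
t=8: input=4 -> V=0 FIRE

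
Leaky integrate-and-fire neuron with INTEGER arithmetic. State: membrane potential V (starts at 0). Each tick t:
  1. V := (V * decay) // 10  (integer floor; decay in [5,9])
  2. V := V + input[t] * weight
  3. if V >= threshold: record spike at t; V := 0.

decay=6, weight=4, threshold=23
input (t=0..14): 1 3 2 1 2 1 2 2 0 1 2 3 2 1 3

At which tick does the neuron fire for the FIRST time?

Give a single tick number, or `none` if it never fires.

Answer: none

Derivation:
t=0: input=1 -> V=4
t=1: input=3 -> V=14
t=2: input=2 -> V=16
t=3: input=1 -> V=13
t=4: input=2 -> V=15
t=5: input=1 -> V=13
t=6: input=2 -> V=15
t=7: input=2 -> V=17
t=8: input=0 -> V=10
t=9: input=1 -> V=10
t=10: input=2 -> V=14
t=11: input=3 -> V=20
t=12: input=2 -> V=20
t=13: input=1 -> V=16
t=14: input=3 -> V=21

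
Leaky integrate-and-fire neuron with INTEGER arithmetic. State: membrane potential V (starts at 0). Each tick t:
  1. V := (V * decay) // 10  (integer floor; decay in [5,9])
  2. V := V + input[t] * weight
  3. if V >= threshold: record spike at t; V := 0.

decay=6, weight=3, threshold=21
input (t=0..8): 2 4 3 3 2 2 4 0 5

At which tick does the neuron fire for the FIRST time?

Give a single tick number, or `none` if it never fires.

Answer: 6

Derivation:
t=0: input=2 -> V=6
t=1: input=4 -> V=15
t=2: input=3 -> V=18
t=3: input=3 -> V=19
t=4: input=2 -> V=17
t=5: input=2 -> V=16
t=6: input=4 -> V=0 FIRE
t=7: input=0 -> V=0
t=8: input=5 -> V=15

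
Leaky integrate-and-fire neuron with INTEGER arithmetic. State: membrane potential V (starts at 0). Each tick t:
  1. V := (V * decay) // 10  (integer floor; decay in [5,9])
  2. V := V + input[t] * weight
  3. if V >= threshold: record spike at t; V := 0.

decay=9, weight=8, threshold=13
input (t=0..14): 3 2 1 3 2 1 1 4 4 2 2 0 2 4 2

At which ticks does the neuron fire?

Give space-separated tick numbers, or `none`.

Answer: 0 1 3 4 6 7 8 9 10 12 13 14

Derivation:
t=0: input=3 -> V=0 FIRE
t=1: input=2 -> V=0 FIRE
t=2: input=1 -> V=8
t=3: input=3 -> V=0 FIRE
t=4: input=2 -> V=0 FIRE
t=5: input=1 -> V=8
t=6: input=1 -> V=0 FIRE
t=7: input=4 -> V=0 FIRE
t=8: input=4 -> V=0 FIRE
t=9: input=2 -> V=0 FIRE
t=10: input=2 -> V=0 FIRE
t=11: input=0 -> V=0
t=12: input=2 -> V=0 FIRE
t=13: input=4 -> V=0 FIRE
t=14: input=2 -> V=0 FIRE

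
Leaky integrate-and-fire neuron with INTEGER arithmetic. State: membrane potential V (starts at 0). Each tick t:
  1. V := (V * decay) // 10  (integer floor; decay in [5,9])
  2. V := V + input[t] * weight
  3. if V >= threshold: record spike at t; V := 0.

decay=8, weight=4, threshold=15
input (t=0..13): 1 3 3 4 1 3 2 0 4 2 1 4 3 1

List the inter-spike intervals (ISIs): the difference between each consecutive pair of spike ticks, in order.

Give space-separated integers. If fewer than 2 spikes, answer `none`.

t=0: input=1 -> V=4
t=1: input=3 -> V=0 FIRE
t=2: input=3 -> V=12
t=3: input=4 -> V=0 FIRE
t=4: input=1 -> V=4
t=5: input=3 -> V=0 FIRE
t=6: input=2 -> V=8
t=7: input=0 -> V=6
t=8: input=4 -> V=0 FIRE
t=9: input=2 -> V=8
t=10: input=1 -> V=10
t=11: input=4 -> V=0 FIRE
t=12: input=3 -> V=12
t=13: input=1 -> V=13

Answer: 2 2 3 3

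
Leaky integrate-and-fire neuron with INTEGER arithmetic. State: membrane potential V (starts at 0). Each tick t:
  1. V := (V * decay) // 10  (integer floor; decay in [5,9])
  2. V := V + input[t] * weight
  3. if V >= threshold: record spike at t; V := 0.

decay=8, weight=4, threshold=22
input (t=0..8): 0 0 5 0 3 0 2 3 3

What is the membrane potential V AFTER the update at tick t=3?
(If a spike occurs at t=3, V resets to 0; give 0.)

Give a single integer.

t=0: input=0 -> V=0
t=1: input=0 -> V=0
t=2: input=5 -> V=20
t=3: input=0 -> V=16
t=4: input=3 -> V=0 FIRE
t=5: input=0 -> V=0
t=6: input=2 -> V=8
t=7: input=3 -> V=18
t=8: input=3 -> V=0 FIRE

Answer: 16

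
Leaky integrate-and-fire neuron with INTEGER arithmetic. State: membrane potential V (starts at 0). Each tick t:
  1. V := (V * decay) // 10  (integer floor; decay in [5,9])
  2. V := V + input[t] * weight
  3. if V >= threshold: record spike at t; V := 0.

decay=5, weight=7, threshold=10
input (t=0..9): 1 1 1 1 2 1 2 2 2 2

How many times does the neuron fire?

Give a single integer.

t=0: input=1 -> V=7
t=1: input=1 -> V=0 FIRE
t=2: input=1 -> V=7
t=3: input=1 -> V=0 FIRE
t=4: input=2 -> V=0 FIRE
t=5: input=1 -> V=7
t=6: input=2 -> V=0 FIRE
t=7: input=2 -> V=0 FIRE
t=8: input=2 -> V=0 FIRE
t=9: input=2 -> V=0 FIRE

Answer: 7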